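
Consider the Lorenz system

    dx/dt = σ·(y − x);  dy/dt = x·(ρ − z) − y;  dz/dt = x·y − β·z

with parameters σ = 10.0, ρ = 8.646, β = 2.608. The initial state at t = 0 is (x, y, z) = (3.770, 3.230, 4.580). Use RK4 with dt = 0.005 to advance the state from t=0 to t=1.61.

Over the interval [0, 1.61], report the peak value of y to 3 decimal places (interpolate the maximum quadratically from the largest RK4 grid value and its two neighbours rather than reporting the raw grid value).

max y = 6.147

t=0.000: state=(3.770, 3.230, 4.580)
step 1 (dt=0.005): k1=(-5.400, 12.099, 0.232), k2=(-4.963, 12.011, 0.301), k3=(-4.976, 12.016, 0.303), k4=(-4.550, 11.932, 0.373); state += dt/6·(k1+2k2+2k3+k4)
t=0.005: state=(3.745, 3.290, 4.582)
t=0.010: state=(3.724, 3.349, 4.584)
t=0.015: state=(3.708, 3.408, 4.587)
continuing one RK4 step at a time; state shown every 20 steps (Δt=0.1):
t=0.100: state=(3.844, 4.339, 4.782)
t=0.200: state=(4.530, 5.332, 5.479)
t=0.300: state=(5.318, 6.026, 6.724)
t=0.400: state=(5.822, 6.069, 8.205)
t=0.500: state=(5.760, 5.399, 9.286)
t=0.600: state=(5.181, 4.449, 9.527)
t=0.700: state=(4.428, 3.712, 9.044)
t=0.800: state=(3.826, 3.357, 8.229)
t=0.900: state=(3.504, 3.328, 7.401)
t=1.000: state=(3.460, 3.537, 6.744)
t=1.100: state=(3.641, 3.916, 6.356)
t=1.200: state=(3.988, 4.395, 6.294)
t=1.300: state=(4.424, 4.871, 6.575)
t=1.400: state=(4.840, 5.203, 7.138)
t=1.500: state=(5.107, 5.260, 7.812)
t=1.600: state=(5.129, 5.022, 8.352)
t=1.610: state=(5.117, 4.986, 8.390)
largest grid value and its neighbours: y(0.350)=6.14550, y(0.355)=6.14685, y(0.360)=6.14620
parabola through these three points peaks at t≈0.356 with y≈6.14688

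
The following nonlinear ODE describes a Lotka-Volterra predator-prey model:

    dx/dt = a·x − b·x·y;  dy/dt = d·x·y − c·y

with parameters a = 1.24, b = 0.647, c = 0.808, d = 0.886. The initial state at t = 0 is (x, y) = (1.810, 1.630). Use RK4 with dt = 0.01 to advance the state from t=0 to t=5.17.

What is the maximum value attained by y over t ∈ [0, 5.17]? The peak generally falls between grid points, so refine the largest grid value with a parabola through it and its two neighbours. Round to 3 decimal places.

t=0.000: state=(1.810, 1.630)
step 1 (dt=0.01): k1=(0.336, 1.297), k2=(0.328, 1.305), k3=(0.328, 1.304), k4=(0.321, 1.312); state += dt/6·(k1+2k2+2k3+k4)
t=0.010: state=(1.813, 1.643)
t=0.020: state=(1.816, 1.656)
t=0.030: state=(1.819, 1.670)
continuing one RK4 step at a time; state shown every 20 steps (Δt=0.2):
t=0.200: state=(1.845, 1.919)
t=0.400: state=(1.805, 2.259)
t=0.600: state=(1.687, 2.621)
t=0.800: state=(1.505, 2.961)
t=1.000: state=(1.291, 3.228)
t=1.200: state=(1.077, 3.387)
t=1.400: state=(0.887, 3.428)
t=1.600: state=(0.732, 3.364)
t=1.800: state=(0.612, 3.223)
t=2.000: state=(0.523, 3.031)
t=2.200: state=(0.459, 2.812)
t=2.400: state=(0.415, 2.584)
t=2.600: state=(0.386, 2.360)
t=2.800: state=(0.370, 2.147)
t=3.000: state=(0.364, 1.949)
t=3.200: state=(0.366, 1.768)
t=3.400: state=(0.378, 1.607)
t=3.600: state=(0.397, 1.464)
t=3.800: state=(0.424, 1.339)
t=4.000: state=(0.460, 1.232)
t=4.200: state=(0.506, 1.142)
t=4.400: state=(0.562, 1.068)
t=4.600: state=(0.630, 1.009)
t=4.800: state=(0.710, 0.967)
t=5.000: state=(0.805, 0.941)
t=5.170: state=(0.897, 0.932)
largest grid value and its neighbours: y(1.360)=3.42885, y(1.370)=3.42904, y(1.380)=3.42895
parabola through these three points peaks at t≈1.372 with y≈3.42904

max y = 3.429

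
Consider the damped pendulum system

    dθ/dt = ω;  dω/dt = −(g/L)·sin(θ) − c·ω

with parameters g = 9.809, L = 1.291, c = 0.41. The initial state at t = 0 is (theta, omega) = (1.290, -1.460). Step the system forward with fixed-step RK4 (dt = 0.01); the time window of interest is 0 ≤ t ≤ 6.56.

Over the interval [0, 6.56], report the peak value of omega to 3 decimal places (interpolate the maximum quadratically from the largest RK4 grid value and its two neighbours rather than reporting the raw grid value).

max omega = 2.531

t=0.000: state=(1.290, -1.460)
step 1 (dt=0.01): k1=(-1.460, -6.702), k2=(-1.494, -6.673), k3=(-1.493, -6.672), k4=(-1.527, -6.642); state += dt/6·(k1+2k2+2k3+k4)
t=0.010: state=(1.275, -1.527)
t=0.020: state=(1.259, -1.593)
t=0.030: state=(1.243, -1.658)
continuing one RK4 step at a time; state shown every 25 steps (Δt=0.25):
t=0.250: state=(0.737, -2.853)
t=0.500: state=(-0.046, -3.170)
t=0.750: state=(-0.733, -2.145)
t=1.000: state=(-1.066, -0.488)
t=1.250: state=(-0.981, 1.131)
t=1.500: state=(-0.539, 2.281)
t=1.750: state=(0.078, 2.462)
t=2.000: state=(0.602, 1.589)
t=2.250: state=(0.830, 0.210)
t=2.500: state=(0.713, -1.102)
t=2.750: state=(0.322, -1.903)
t=3.000: state=(-0.166, -1.847)
t=3.250: state=(-0.536, -1.016)
t=3.500: state=(-0.648, 0.127)
t=3.750: state=(-0.486, 1.112)
t=4.000: state=(-0.137, 1.565)
t=4.250: state=(0.236, 1.307)
t=4.500: state=(0.472, 0.524)
t=4.750: state=(0.487, -0.391)
t=5.000: state=(0.297, -1.063)
t=5.250: state=(-0.001, -1.226)
t=5.500: state=(-0.270, -0.845)
t=5.750: state=(-0.397, -0.146)
t=6.000: state=(-0.344, 0.545)
t=6.250: state=(-0.149, 0.943)
t=6.500: state=(0.091, 0.899)
t=6.560: state=(0.142, 0.824)
largest grid value and its neighbours: omega(1.650)=2.52920, omega(1.660)=2.53099, omega(1.670)=2.53088
parabola through these three points peaks at t≈1.664 with omega≈2.53118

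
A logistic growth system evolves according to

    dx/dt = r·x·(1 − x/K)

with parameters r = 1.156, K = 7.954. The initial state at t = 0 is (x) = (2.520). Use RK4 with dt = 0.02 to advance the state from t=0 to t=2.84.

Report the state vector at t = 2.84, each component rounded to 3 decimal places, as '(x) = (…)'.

t=0.000: state=(2.520)
step 1 (dt=0.02): k1=(1.990), k2=(1.999), k3=(1.999), k4=(2.007); state += dt/6·(k1+2k2+2k3+k4)
t=0.020: state=(2.560)
t=0.040: state=(2.600)
t=0.060: state=(2.641)
continuing one RK4 step at a time; state shown every 5 steps (Δt=0.1):
t=0.100: state=(2.723)
t=0.200: state=(2.934)
t=0.300: state=(3.151)
t=0.400: state=(3.373)
t=0.500: state=(3.599)
t=0.600: state=(3.828)
t=0.700: state=(4.058)
t=0.800: state=(4.287)
t=0.900: state=(4.515)
t=1.000: state=(4.738)
t=1.100: state=(4.957)
t=1.200: state=(5.170)
t=1.300: state=(5.375)
t=1.400: state=(5.572)
t=1.500: state=(5.761)
t=1.600: state=(5.939)
t=1.700: state=(6.108)
t=1.800: state=(6.267)
t=1.900: state=(6.416)
t=2.000: state=(6.554)
t=2.100: state=(6.682)
t=2.200: state=(6.801)
t=2.300: state=(6.910)
t=2.400: state=(7.011)
t=2.500: state=(7.103)
t=2.600: state=(7.187)
t=2.700: state=(7.263)
t=2.800: state=(7.333)
t=2.840: state=(7.359)

(x) = (7.359)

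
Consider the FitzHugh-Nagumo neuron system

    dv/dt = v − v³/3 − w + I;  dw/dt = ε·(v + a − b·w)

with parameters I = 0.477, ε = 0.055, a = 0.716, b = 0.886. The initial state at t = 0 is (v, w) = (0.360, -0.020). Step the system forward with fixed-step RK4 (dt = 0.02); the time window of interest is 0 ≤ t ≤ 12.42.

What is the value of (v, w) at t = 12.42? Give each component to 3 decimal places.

t=0.000: state=(0.360, -0.020)
step 1 (dt=0.02): k1=(0.841, 0.060), k2=(0.848, 0.061), k3=(0.848, 0.061), k4=(0.855, 0.061); state += dt/6·(k1+2k2+2k3+k4)
t=0.020: state=(0.377, -0.019)
t=0.040: state=(0.394, -0.018)
t=0.060: state=(0.412, -0.016)
continuing one RK4 step at a time; state shown every 25 steps (Δt=0.5):
t=0.500: state=(0.857, 0.016)
t=1.000: state=(1.386, 0.066)
t=1.500: state=(1.710, 0.127)
t=2.000: state=(1.821, 0.191)
t=2.500: state=(1.837, 0.256)
t=3.000: state=(1.824, 0.319)
t=3.500: state=(1.801, 0.380)
t=4.000: state=(1.776, 0.439)
t=4.500: state=(1.749, 0.496)
t=5.000: state=(1.722, 0.550)
t=5.500: state=(1.695, 0.603)
t=6.000: state=(1.668, 0.654)
t=6.500: state=(1.640, 0.702)
t=7.000: state=(1.612, 0.749)
t=7.500: state=(1.584, 0.794)
t=8.000: state=(1.555, 0.837)
t=8.500: state=(1.526, 0.878)
t=9.000: state=(1.496, 0.917)
t=9.500: state=(1.466, 0.955)
t=10.000: state=(1.434, 0.991)
t=10.500: state=(1.402, 1.025)
t=11.000: state=(1.369, 1.057)
t=11.500: state=(1.335, 1.088)
t=12.000: state=(1.300, 1.117)
t=12.420: state=(1.269, 1.140)

(v, w) = (1.269, 1.140)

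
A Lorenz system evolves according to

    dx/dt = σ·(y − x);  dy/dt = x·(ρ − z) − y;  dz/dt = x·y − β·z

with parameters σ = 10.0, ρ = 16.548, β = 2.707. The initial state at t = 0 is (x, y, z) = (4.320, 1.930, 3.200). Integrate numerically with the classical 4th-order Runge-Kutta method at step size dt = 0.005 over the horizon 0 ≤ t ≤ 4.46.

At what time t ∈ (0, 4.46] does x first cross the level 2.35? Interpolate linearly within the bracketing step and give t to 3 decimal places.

t = 0.573

t=0.000: state=(4.320, 1.930, 3.200)
step 1 (dt=0.005): k1=(-23.900, 55.733, -0.325), k2=(-21.909, 54.800, 0.156), k3=(-21.982, 54.864, 0.153), k4=(-20.058, 53.989, 0.616); state += dt/6·(k1+2k2+2k3+k4)
t=0.005: state=(4.210, 2.204, 3.201)
t=0.010: state=(4.119, 2.470, 3.206)
t=0.015: state=(4.045, 2.729, 3.216)
continuing one RK4 step at a time; state shown every 40 steps (Δt=0.2):
t=0.200: state=(8.046, 12.351, 8.562)
t=0.400: state=(10.225, 5.516, 24.550)
t=0.570: state=(2.435, -0.215, 16.855)
next step: t=0.575: state=(2.305, -0.217, 16.626) — x has crossed 2.35
linear interpolation between t=0.570 (2.43458) and t=0.575 (2.30530) → t≈0.573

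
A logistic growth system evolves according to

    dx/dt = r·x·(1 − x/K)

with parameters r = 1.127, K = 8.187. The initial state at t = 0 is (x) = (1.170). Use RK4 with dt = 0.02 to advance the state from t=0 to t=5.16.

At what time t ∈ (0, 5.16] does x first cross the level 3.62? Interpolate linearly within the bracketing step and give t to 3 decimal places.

t = 1.383

t=0.000: state=(1.170)
step 1 (dt=0.02): k1=(1.130), k2=(1.139), k3=(1.139), k4=(1.148); state += dt/6·(k1+2k2+2k3+k4)
t=0.020: state=(1.193)
t=0.040: state=(1.216)
t=0.060: state=(1.239)
continuing one RK4 step at a time; state shown every 10 steps (Δt=0.2):
t=0.200: state=(1.415)
t=0.400: state=(1.698)
t=0.600: state=(2.021)
t=0.800: state=(2.384)
t=1.000: state=(2.782)
t=1.200: state=(3.209)
t=1.380: state=(3.613)
next step: t=1.400: state=(3.658) — x has crossed 3.62
linear interpolation between t=1.380 (3.61255) and t=1.400 (3.65811) → t≈1.383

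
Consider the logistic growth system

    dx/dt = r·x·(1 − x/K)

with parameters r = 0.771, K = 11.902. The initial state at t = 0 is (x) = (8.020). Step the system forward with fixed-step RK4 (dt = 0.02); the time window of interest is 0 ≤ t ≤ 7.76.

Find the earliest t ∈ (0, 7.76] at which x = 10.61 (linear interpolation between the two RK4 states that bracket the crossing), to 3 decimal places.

t = 1.790

t=0.000: state=(8.020)
step 1 (dt=0.02): k1=(2.017), k2=(2.011), k3=(2.011), k4=(2.006); state += dt/6·(k1+2k2+2k3+k4)
t=0.020: state=(8.060)
t=0.040: state=(8.100)
t=0.060: state=(8.140)
continuing one RK4 step at a time; state shown every 25 steps (Δt=0.5):
t=0.500: state=(8.954)
t=1.000: state=(9.725)
t=1.500: state=(10.329)
t=1.780: state=(10.601)
next step: t=1.800: state=(10.619) — x has crossed 10.61
linear interpolation between t=1.780 (10.60118) and t=1.800 (10.61894) → t≈1.790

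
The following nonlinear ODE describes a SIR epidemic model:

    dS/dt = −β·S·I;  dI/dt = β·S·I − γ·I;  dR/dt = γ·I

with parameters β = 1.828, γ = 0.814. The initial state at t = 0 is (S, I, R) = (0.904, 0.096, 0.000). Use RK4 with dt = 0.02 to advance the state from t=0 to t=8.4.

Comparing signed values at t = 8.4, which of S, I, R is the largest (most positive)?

t=0.000: state=(0.904, 0.096, 0.000)
step 1 (dt=0.02): k1=(-0.159, 0.080, 0.078), k2=(-0.160, 0.081, 0.079), k3=(-0.160, 0.081, 0.079), k4=(-0.161, 0.081, 0.079); state += dt/6·(k1+2k2+2k3+k4)
t=0.020: state=(0.901, 0.098, 0.002)
t=0.040: state=(0.898, 0.099, 0.003)
t=0.060: state=(0.894, 0.101, 0.005)
continuing one RK4 step at a time; state shown every 25 steps (Δt=0.5):
t=0.500: state=(0.812, 0.140, 0.048)
t=1.000: state=(0.699, 0.186, 0.114)
t=1.500: state=(0.579, 0.223, 0.198)
t=2.000: state=(0.468, 0.239, 0.293)
t=2.500: state=(0.377, 0.234, 0.390)
t=3.000: state=(0.307, 0.212, 0.481)
t=3.500: state=(0.256, 0.182, 0.561)
t=4.000: state=(0.220, 0.151, 0.629)
t=4.500: state=(0.194, 0.121, 0.684)
t=5.000: state=(0.176, 0.096, 0.728)
t=5.500: state=(0.163, 0.074, 0.763)
t=6.000: state=(0.154, 0.057, 0.789)
t=6.500: state=(0.147, 0.044, 0.810)
t=7.000: state=(0.142, 0.033, 0.825)
t=7.500: state=(0.138, 0.025, 0.837)
t=8.000: state=(0.135, 0.019, 0.846)
t=8.400: state=(0.134, 0.015, 0.851)
compare at T: S=0.134, I=0.015, R=0.851

largest component: R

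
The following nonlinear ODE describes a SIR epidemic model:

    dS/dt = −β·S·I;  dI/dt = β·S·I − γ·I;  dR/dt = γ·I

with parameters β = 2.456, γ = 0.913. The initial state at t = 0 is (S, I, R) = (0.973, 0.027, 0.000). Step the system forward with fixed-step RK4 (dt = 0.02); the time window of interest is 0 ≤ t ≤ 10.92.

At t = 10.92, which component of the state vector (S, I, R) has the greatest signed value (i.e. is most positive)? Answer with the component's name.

t=0.000: state=(0.973, 0.027, 0.000)
step 1 (dt=0.02): k1=(-0.065, 0.040, 0.025), k2=(-0.065, 0.040, 0.025), k3=(-0.065, 0.040, 0.025), k4=(-0.066, 0.041, 0.025); state += dt/6·(k1+2k2+2k3+k4)
t=0.020: state=(0.972, 0.028, 0.001)
t=0.040: state=(0.970, 0.029, 0.001)
t=0.060: state=(0.969, 0.029, 0.002)
continuing one RK4 step at a time; state shown every 25 steps (Δt=0.5):
t=0.500: state=(0.927, 0.055, 0.018)
t=1.000: state=(0.843, 0.104, 0.053)
t=1.500: state=(0.712, 0.172, 0.116)
t=2.000: state=(0.553, 0.237, 0.210)
t=2.500: state=(0.404, 0.269, 0.327)
t=3.000: state=(0.290, 0.260, 0.449)
t=3.500: state=(0.215, 0.224, 0.561)
t=4.000: state=(0.168, 0.179, 0.653)
t=4.500: state=(0.139, 0.137, 0.725)
t=5.000: state=(0.120, 0.102, 0.779)
t=5.500: state=(0.108, 0.074, 0.818)
t=6.000: state=(0.100, 0.053, 0.847)
t=6.500: state=(0.094, 0.038, 0.868)
t=7.000: state=(0.091, 0.027, 0.882)
t=7.500: state=(0.088, 0.019, 0.893)
t=8.000: state=(0.086, 0.013, 0.900)
t=8.500: state=(0.085, 0.009, 0.905)
t=9.000: state=(0.084, 0.007, 0.909)
t=9.500: state=(0.084, 0.005, 0.912)
t=10.000: state=(0.083, 0.003, 0.913)
t=10.500: state=(0.083, 0.002, 0.915)
t=10.920: state=(0.083, 0.002, 0.915)
compare at T: S=0.083, I=0.002, R=0.915

largest component: R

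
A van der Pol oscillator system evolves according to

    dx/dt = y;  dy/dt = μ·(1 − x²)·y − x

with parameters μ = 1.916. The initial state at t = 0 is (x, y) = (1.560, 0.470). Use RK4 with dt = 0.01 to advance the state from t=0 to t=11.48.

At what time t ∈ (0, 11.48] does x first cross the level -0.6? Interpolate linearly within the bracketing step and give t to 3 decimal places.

t=0.000: state=(1.560, 0.470)
step 1 (dt=0.01): k1=(0.470, -2.851), k2=(0.456, -2.821), k3=(0.456, -2.821), k4=(0.442, -2.790); state += dt/6·(k1+2k2+2k3+k4)
t=0.010: state=(1.565, 0.442)
t=0.020: state=(1.569, 0.414)
t=0.030: state=(1.573, 0.387)
continuing one RK4 step at a time; state shown every 50 steps (Δt=0.5):
t=0.500: state=(1.555, -0.310)
t=1.000: state=(1.330, -0.570)
t=1.500: state=(0.969, -0.922)
t=2.000: state=(0.298, -1.981)
t=2.320: state=(-0.569, -3.478)
next step: t=2.330: state=(-0.604, -3.516) — x has crossed -0.6
linear interpolation between t=2.320 (-0.56885) and t=2.330 (-0.60383) → t≈2.329

t = 2.329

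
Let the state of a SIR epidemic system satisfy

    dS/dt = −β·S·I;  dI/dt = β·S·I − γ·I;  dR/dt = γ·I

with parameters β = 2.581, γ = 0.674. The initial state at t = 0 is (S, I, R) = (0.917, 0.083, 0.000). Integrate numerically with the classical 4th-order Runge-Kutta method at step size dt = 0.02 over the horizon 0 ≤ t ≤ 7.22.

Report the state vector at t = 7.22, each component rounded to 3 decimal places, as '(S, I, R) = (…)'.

t=0.000: state=(0.917, 0.083, 0.000)
step 1 (dt=0.02): k1=(-0.196, 0.141, 0.056), k2=(-0.199, 0.142, 0.057), k3=(-0.199, 0.142, 0.057), k4=(-0.202, 0.144, 0.058); state += dt/6·(k1+2k2+2k3+k4)
t=0.020: state=(0.913, 0.086, 0.001)
t=0.040: state=(0.909, 0.089, 0.002)
t=0.060: state=(0.905, 0.092, 0.004)
continuing one RK4 step at a time; state shown every 25 steps (Δt=0.5):
t=0.500: state=(0.779, 0.179, 0.043)
t=1.000: state=(0.570, 0.306, 0.124)
t=1.500: state=(0.360, 0.396, 0.245)
t=2.000: state=(0.213, 0.406, 0.382)
t=2.500: state=(0.129, 0.359, 0.512)
t=3.000: state=(0.085, 0.293, 0.622)
t=3.500: state=(0.061, 0.230, 0.710)
t=4.000: state=(0.047, 0.176, 0.778)
t=4.500: state=(0.038, 0.132, 0.829)
t=5.000: state=(0.033, 0.099, 0.868)
t=5.500: state=(0.030, 0.074, 0.897)
t=6.000: state=(0.027, 0.054, 0.918)
t=6.500: state=(0.026, 0.040, 0.934)
t=7.000: state=(0.025, 0.030, 0.946)
t=7.220: state=(0.024, 0.026, 0.950)

(S, I, R) = (0.024, 0.026, 0.950)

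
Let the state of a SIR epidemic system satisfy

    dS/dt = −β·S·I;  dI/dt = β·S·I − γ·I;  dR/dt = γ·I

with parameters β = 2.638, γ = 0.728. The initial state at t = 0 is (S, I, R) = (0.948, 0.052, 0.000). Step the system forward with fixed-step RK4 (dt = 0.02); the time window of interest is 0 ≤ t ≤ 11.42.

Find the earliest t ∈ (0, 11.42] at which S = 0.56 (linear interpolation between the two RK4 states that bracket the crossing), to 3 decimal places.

t = 1.278

t=0.000: state=(0.948, 0.052, 0.000)
step 1 (dt=0.02): k1=(-0.130, 0.092, 0.038), k2=(-0.132, 0.094, 0.039), k3=(-0.132, 0.094, 0.039), k4=(-0.134, 0.095, 0.039); state += dt/6·(k1+2k2+2k3+k4)
t=0.020: state=(0.945, 0.054, 0.001)
t=0.040: state=(0.943, 0.056, 0.002)
t=0.060: state=(0.940, 0.058, 0.002)
continuing one RK4 step at a time; state shown every 25 steps (Δt=0.5):
t=0.500: state=(0.851, 0.119, 0.030)
t=1.000: state=(0.679, 0.229, 0.092)
t=1.260: state=(0.568, 0.291, 0.141)
next step: t=1.280: state=(0.559, 0.295, 0.146) — S has crossed 0.56
linear interpolation between t=1.260 (0.56771) and t=1.280 (0.55900) → t≈1.278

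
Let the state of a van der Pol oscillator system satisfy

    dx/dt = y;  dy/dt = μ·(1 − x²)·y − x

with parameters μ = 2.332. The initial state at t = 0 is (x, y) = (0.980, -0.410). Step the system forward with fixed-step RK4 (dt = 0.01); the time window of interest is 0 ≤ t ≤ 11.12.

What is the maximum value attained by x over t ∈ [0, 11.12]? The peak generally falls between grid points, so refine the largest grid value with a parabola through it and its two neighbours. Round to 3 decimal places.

t=0.000: state=(0.980, -0.410)
step 1 (dt=0.01): k1=(-0.410, -1.018), k2=(-0.415, -1.020), k3=(-0.415, -1.020), k4=(-0.420, -1.023); state += dt/6·(k1+2k2+2k3+k4)
t=0.010: state=(0.976, -0.420)
t=0.020: state=(0.972, -0.430)
t=0.030: state=(0.967, -0.441)
continuing one RK4 step at a time; state shown every 50 steps (Δt=0.5):
t=0.500: state=(0.622, -1.115)
t=1.000: state=(-0.390, -3.346)
t=1.500: state=(-1.893, -0.997)
t=2.000: state=(-1.936, 0.249)
t=2.500: state=(-1.787, 0.328)
t=3.000: state=(-1.608, 0.392)
t=3.500: state=(-1.388, 0.502)
t=4.000: state=(-1.086, 0.746)
t=4.500: state=(-0.558, 1.544)
t=5.000: state=(0.830, 4.193)
t=5.500: state=(2.011, 0.257)
t=6.000: state=(1.943, -0.275)
t=6.500: state=(1.791, -0.329)
t=7.000: state=(1.612, -0.390)
t=7.500: state=(1.393, -0.499)
t=8.000: state=(1.093, -0.738)
t=8.500: state=(0.573, -1.514)
t=9.000: state=(-0.789, -4.168)
t=9.500: state=(-2.009, -0.296)
t=10.000: state=(-1.945, 0.274)
t=10.500: state=(-1.794, 0.328)
t=11.000: state=(-1.616, 0.389)
t=11.120: state=(-1.568, 0.409)
largest grid value and its neighbours: x(5.580)=2.02162, x(5.590)=2.02173, x(5.600)=2.02164
parabola through these three points peaks at t≈5.591 with x≈2.02173

max x = 2.022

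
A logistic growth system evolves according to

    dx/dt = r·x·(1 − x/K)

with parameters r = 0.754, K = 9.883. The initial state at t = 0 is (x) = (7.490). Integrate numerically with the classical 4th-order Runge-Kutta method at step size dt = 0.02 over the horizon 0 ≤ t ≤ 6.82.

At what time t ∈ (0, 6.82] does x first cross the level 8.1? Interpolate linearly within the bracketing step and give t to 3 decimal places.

t = 0.494

t=0.000: state=(7.490)
step 1 (dt=0.02): k1=(1.367), k2=(1.362), k3=(1.362), k4=(1.357); state += dt/6·(k1+2k2+2k3+k4)
t=0.020: state=(7.517)
t=0.040: state=(7.544)
t=0.060: state=(7.571)
t=0.480: state=(8.084)
next step: t=0.500: state=(8.106) — x has crossed 8.1
linear interpolation between t=0.480 (8.08442) and t=0.500 (8.10650) → t≈0.494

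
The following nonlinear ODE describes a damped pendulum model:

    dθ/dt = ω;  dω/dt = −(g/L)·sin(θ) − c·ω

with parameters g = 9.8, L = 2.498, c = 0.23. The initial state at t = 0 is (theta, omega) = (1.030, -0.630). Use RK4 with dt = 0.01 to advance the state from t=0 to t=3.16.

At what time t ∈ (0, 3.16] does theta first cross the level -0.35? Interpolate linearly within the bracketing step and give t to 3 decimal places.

t=0.000: state=(1.030, -0.630)
step 1 (dt=0.01): k1=(-0.630, -3.218), k2=(-0.646, -3.208), k3=(-0.646, -3.208), k4=(-0.662, -3.198); state += dt/6·(k1+2k2+2k3+k4)
t=0.010: state=(1.024, -0.662)
t=0.020: state=(1.017, -0.694)
t=0.030: state=(1.010, -0.726)
continuing one RK4 step at a time; state shown every 20 steps (Δt=0.2):
t=0.200: state=(0.843, -1.223)
t=0.400: state=(0.551, -1.662)
t=0.600: state=(0.194, -1.866)
t=0.800: state=(-0.176, -1.787)
t=0.900: state=(-0.348, -1.645)
next step: t=0.910: state=(-0.365, -1.628) — theta has crossed -0.35
linear interpolation between t=0.900 (-0.34832) and t=0.910 (-0.36468) → t≈0.901

t = 0.901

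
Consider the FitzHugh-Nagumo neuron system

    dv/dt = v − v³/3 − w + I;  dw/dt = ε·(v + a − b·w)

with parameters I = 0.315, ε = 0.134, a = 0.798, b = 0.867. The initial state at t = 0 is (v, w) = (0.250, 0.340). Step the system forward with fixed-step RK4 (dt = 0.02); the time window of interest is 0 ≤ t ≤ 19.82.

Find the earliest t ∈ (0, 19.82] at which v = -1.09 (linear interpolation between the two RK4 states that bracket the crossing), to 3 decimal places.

t=0.000: state=(0.250, 0.340)
step 1 (dt=0.02): k1=(0.220, 0.101), k2=(0.221, 0.101), k3=(0.221, 0.101), k4=(0.222, 0.101); state += dt/6·(k1+2k2+2k3+k4)
t=0.020: state=(0.254, 0.342)
t=0.040: state=(0.259, 0.344)
t=0.060: state=(0.263, 0.346)
continuing one RK4 step at a time; state shown every 50 steps (Δt=1):
t=1.000: state=(0.530, 0.452)
t=2.000: state=(0.909, 0.594)
t=3.000: state=(1.199, 0.766)
t=4.000: state=(1.260, 0.941)
t=5.000: state=(1.168, 1.093)
t=6.000: state=(0.984, 1.211)
t=7.000: state=(0.685, 1.286)
t=8.000: state=(0.091, 1.299)
t=8.900: state=(-1.086, 1.210)
next step: t=8.920: state=(-1.117, 1.207) — v has crossed -1.09
linear interpolation between t=8.900 (-1.08647) and t=8.920 (-1.11745) → t≈8.902

t = 8.902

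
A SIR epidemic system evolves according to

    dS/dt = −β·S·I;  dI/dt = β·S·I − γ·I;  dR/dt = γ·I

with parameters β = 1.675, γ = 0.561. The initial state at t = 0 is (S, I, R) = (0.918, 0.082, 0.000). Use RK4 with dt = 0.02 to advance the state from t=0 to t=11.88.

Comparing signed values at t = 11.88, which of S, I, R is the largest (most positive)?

largest component: R

t=0.000: state=(0.918, 0.082, 0.000)
step 1 (dt=0.02): k1=(-0.126, 0.080, 0.046), k2=(-0.127, 0.081, 0.046), k3=(-0.127, 0.081, 0.046), k4=(-0.128, 0.081, 0.047); state += dt/6·(k1+2k2+2k3+k4)
t=0.020: state=(0.915, 0.084, 0.001)
t=0.040: state=(0.913, 0.085, 0.002)
t=0.060: state=(0.910, 0.087, 0.003)
continuing one RK4 step at a time; state shown every 25 steps (Δt=0.5):
t=0.500: state=(0.841, 0.130, 0.029)
t=1.000: state=(0.736, 0.190, 0.074)
t=1.500: state=(0.611, 0.252, 0.136)
t=2.000: state=(0.484, 0.302, 0.214)
t=2.500: state=(0.372, 0.325, 0.303)
t=3.000: state=(0.283, 0.323, 0.394)
t=3.500: state=(0.218, 0.300, 0.482)
t=4.000: state=(0.172, 0.267, 0.562)
t=4.500: state=(0.139, 0.229, 0.631)
t=5.000: state=(0.117, 0.193, 0.691)
t=5.500: state=(0.101, 0.159, 0.740)
t=6.000: state=(0.089, 0.130, 0.780)
t=6.500: state=(0.081, 0.106, 0.813)
t=7.000: state=(0.075, 0.085, 0.840)
t=7.500: state=(0.070, 0.068, 0.861)
t=8.000: state=(0.067, 0.055, 0.879)
t=8.500: state=(0.064, 0.044, 0.892)
t=9.000: state=(0.062, 0.035, 0.903)
t=9.500: state=(0.060, 0.028, 0.912)
t=10.000: state=(0.059, 0.022, 0.919)
t=10.500: state=(0.058, 0.017, 0.925)
t=11.000: state=(0.057, 0.014, 0.929)
t=11.500: state=(0.057, 0.011, 0.932)
t=11.880: state=(0.056, 0.009, 0.934)
compare at T: S=0.056, I=0.009, R=0.934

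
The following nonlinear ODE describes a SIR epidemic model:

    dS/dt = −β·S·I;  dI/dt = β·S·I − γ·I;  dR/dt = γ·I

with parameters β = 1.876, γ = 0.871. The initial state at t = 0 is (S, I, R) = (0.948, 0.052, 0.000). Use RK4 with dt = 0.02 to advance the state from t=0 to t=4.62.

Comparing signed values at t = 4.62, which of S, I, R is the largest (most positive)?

largest component: R

t=0.000: state=(0.948, 0.052, 0.000)
step 1 (dt=0.02): k1=(-0.092, 0.047, 0.045), k2=(-0.093, 0.048, 0.046), k3=(-0.093, 0.048, 0.046), k4=(-0.094, 0.048, 0.046); state += dt/6·(k1+2k2+2k3+k4)
t=0.020: state=(0.946, 0.053, 0.001)
t=0.040: state=(0.944, 0.054, 0.002)
t=0.060: state=(0.942, 0.055, 0.003)
continuing one RK4 step at a time; state shown every 10 steps (Δt=0.2):
t=0.200: state=(0.928, 0.062, 0.010)
t=0.400: state=(0.905, 0.074, 0.022)
t=0.600: state=(0.878, 0.086, 0.036)
t=0.800: state=(0.848, 0.100, 0.052)
t=1.000: state=(0.814, 0.115, 0.071)
t=1.200: state=(0.778, 0.130, 0.092)
t=1.400: state=(0.738, 0.146, 0.116)
t=1.600: state=(0.697, 0.160, 0.143)
t=1.800: state=(0.655, 0.173, 0.172)
t=2.000: state=(0.612, 0.185, 0.203)
t=2.200: state=(0.570, 0.194, 0.236)
t=2.400: state=(0.529, 0.200, 0.270)
t=2.600: state=(0.491, 0.204, 0.306)
t=2.800: state=(0.455, 0.204, 0.341)
t=3.000: state=(0.421, 0.202, 0.377)
t=3.200: state=(0.391, 0.198, 0.411)
t=3.400: state=(0.363, 0.191, 0.445)
t=3.600: state=(0.339, 0.183, 0.478)
t=3.800: state=(0.317, 0.174, 0.509)
t=4.000: state=(0.297, 0.164, 0.539)
t=4.200: state=(0.280, 0.154, 0.566)
t=4.400: state=(0.265, 0.143, 0.592)
t=4.600: state=(0.251, 0.132, 0.616)
t=4.620: state=(0.250, 0.131, 0.619)
compare at T: S=0.250, I=0.131, R=0.619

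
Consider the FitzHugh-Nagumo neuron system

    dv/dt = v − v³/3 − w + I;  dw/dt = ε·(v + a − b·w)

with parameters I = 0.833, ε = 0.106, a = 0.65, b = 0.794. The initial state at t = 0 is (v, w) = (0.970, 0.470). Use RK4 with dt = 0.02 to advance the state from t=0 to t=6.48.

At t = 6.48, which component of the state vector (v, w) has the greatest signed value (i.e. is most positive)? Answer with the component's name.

largest component: w

t=0.000: state=(0.970, 0.470)
step 1 (dt=0.02): k1=(1.029, 0.132), k2=(1.028, 0.133), k3=(1.028, 0.133), k4=(1.027, 0.134); state += dt/6·(k1+2k2+2k3+k4)
t=0.020: state=(0.991, 0.473)
t=0.040: state=(1.011, 0.475)
t=0.060: state=(1.032, 0.478)
continuing one RK4 step at a time; state shown every 25 steps (Δt=0.5):
t=0.500: state=(1.431, 0.547)
t=1.000: state=(1.683, 0.640)
t=1.500: state=(1.757, 0.738)
t=2.000: state=(1.753, 0.832)
t=2.500: state=(1.723, 0.922)
t=3.000: state=(1.685, 1.006)
t=3.500: state=(1.642, 1.085)
t=4.000: state=(1.599, 1.158)
t=4.500: state=(1.554, 1.226)
t=5.000: state=(1.509, 1.288)
t=5.500: state=(1.463, 1.346)
t=6.000: state=(1.415, 1.399)
t=6.480: state=(1.369, 1.446)
compare at T: v=1.369, w=1.446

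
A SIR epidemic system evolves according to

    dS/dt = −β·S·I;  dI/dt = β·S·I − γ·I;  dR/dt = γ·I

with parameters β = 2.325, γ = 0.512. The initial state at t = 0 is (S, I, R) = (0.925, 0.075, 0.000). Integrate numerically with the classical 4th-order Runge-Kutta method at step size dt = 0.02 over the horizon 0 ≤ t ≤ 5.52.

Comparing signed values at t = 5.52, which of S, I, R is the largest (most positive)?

t=0.000: state=(0.925, 0.075, 0.000)
step 1 (dt=0.02): k1=(-0.161, 0.123, 0.038), k2=(-0.164, 0.125, 0.039), k3=(-0.164, 0.125, 0.039), k4=(-0.166, 0.126, 0.040); state += dt/6·(k1+2k2+2k3+k4)
t=0.020: state=(0.922, 0.077, 0.001)
t=0.040: state=(0.918, 0.080, 0.002)
t=0.060: state=(0.915, 0.083, 0.002)
continuing one RK4 step at a time; state shown every 10 steps (Δt=0.2):
t=0.200: state=(0.888, 0.103, 0.009)
t=0.400: state=(0.839, 0.139, 0.021)
t=0.600: state=(0.779, 0.183, 0.038)
t=0.800: state=(0.707, 0.234, 0.059)
t=1.000: state=(0.626, 0.288, 0.086)
t=1.200: state=(0.541, 0.341, 0.118)
t=1.400: state=(0.457, 0.388, 0.155)
t=1.600: state=(0.378, 0.425, 0.197)
t=1.800: state=(0.308, 0.450, 0.242)
t=2.000: state=(0.249, 0.462, 0.289)
t=2.200: state=(0.201, 0.463, 0.336)
t=2.400: state=(0.162, 0.454, 0.383)
t=2.600: state=(0.132, 0.439, 0.429)
t=2.800: state=(0.108, 0.419, 0.473)
t=3.000: state=(0.089, 0.396, 0.515)
t=3.200: state=(0.075, 0.371, 0.554)
t=3.400: state=(0.063, 0.346, 0.591)
t=3.600: state=(0.054, 0.321, 0.625)
t=3.800: state=(0.047, 0.297, 0.657)
t=4.000: state=(0.041, 0.273, 0.686)
t=4.200: state=(0.036, 0.251, 0.713)
t=4.400: state=(0.033, 0.230, 0.737)
t=4.600: state=(0.029, 0.211, 0.760)
t=4.800: state=(0.027, 0.193, 0.780)
t=5.000: state=(0.025, 0.176, 0.799)
t=5.200: state=(0.023, 0.161, 0.817)
t=5.400: state=(0.021, 0.147, 0.832)
t=5.520: state=(0.020, 0.139, 0.841)
compare at T: S=0.020, I=0.139, R=0.841

largest component: R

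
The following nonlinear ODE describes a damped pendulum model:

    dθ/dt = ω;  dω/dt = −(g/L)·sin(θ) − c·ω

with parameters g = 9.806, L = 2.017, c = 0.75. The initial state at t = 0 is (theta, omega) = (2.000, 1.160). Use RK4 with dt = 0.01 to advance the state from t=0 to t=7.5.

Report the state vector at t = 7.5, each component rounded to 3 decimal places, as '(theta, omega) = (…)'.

(theta, omega) = (-0.051, -0.243)

t=0.000: state=(2.000, 1.160)
step 1 (dt=0.01): k1=(1.160, -5.291), k2=(1.134, -5.259), k3=(1.134, -5.259), k4=(1.107, -5.228); state += dt/6·(k1+2k2+2k3+k4)
t=0.010: state=(2.011, 1.107)
t=0.020: state=(2.022, 1.055)
t=0.030: state=(2.032, 1.004)
continuing one RK4 step at a time; state shown every 25 steps (Δt=0.25):
t=0.250: state=(2.139, 0.003)
t=0.500: state=(2.018, -0.955)
t=0.750: state=(1.666, -1.850)
t=1.000: state=(1.103, -2.610)
t=1.250: state=(0.401, -2.901)
t=1.500: state=(-0.283, -2.447)
t=1.750: state=(-0.777, -1.447)
t=2.000: state=(-0.997, -0.324)
t=2.250: state=(-0.950, 0.660)
t=2.500: state=(-0.690, 1.364)
t=2.750: state=(-0.303, 1.655)
t=3.000: state=(0.097, 1.474)
t=3.250: state=(0.403, 0.931)
t=3.500: state=(0.551, 0.247)
t=3.750: state=(0.532, -0.379)
t=4.000: state=(0.379, -0.807)
t=4.250: state=(0.152, -0.959)
t=4.500: state=(-0.077, -0.829)
t=4.750: state=(-0.246, -0.499)
t=5.000: state=(-0.320, -0.094)
t=5.250: state=(-0.297, 0.266)
t=5.500: state=(-0.198, 0.496)
t=5.750: state=(-0.063, 0.554)
t=6.000: state=(0.066, 0.454)
t=6.250: state=(0.155, 0.248)
t=6.500: state=(0.187, 0.011)
t=6.750: state=(0.164, -0.188)
t=7.000: state=(0.100, -0.303)
t=7.250: state=(0.020, -0.317)
t=7.500: state=(-0.051, -0.243)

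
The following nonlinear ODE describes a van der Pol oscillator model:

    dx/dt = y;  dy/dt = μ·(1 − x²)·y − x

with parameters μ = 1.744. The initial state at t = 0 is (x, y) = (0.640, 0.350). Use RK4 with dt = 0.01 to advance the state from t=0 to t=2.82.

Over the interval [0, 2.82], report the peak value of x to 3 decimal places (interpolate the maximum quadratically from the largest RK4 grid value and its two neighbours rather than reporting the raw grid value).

max x = 0.769

t=0.000: state=(0.640, 0.350)
step 1 (dt=0.01): k1=(0.350, -0.280), k2=(0.349, -0.284), k3=(0.349, -0.284), k4=(0.347, -0.289); state += dt/6·(k1+2k2+2k3+k4)
t=0.010: state=(0.643, 0.347)
t=0.020: state=(0.647, 0.344)
t=0.030: state=(0.650, 0.341)
continuing one RK4 step at a time; state shown every 10 steps (Δt=0.1):
t=0.100: state=(0.673, 0.317)
t=0.200: state=(0.703, 0.276)
t=0.300: state=(0.728, 0.226)
t=0.400: state=(0.748, 0.167)
t=0.500: state=(0.762, 0.102)
t=0.600: state=(0.768, 0.030)
t=0.700: state=(0.767, -0.047)
t=0.800: state=(0.759, -0.130)
t=0.900: state=(0.741, -0.218)
t=1.000: state=(0.715, -0.313)
t=1.100: state=(0.678, -0.415)
t=1.200: state=(0.631, -0.528)
t=1.300: state=(0.573, -0.653)
t=1.400: state=(0.500, -0.797)
t=1.500: state=(0.412, -0.964)
t=1.600: state=(0.306, -1.161)
t=1.700: state=(0.179, -1.394)
t=1.800: state=(0.026, -1.667)
t=1.900: state=(-0.156, -1.976)
t=2.000: state=(-0.369, -2.296)
t=2.100: state=(-0.613, -2.568)
t=2.200: state=(-0.878, -2.696)
t=2.300: state=(-1.144, -2.581)
t=2.400: state=(-1.385, -2.200)
t=2.500: state=(-1.579, -1.648)
t=2.600: state=(-1.714, -1.077)
t=2.700: state=(-1.797, -0.600)
t=2.800: state=(-1.839, -0.251)
t=2.820: state=(-1.843, -0.196)
largest grid value and its neighbours: x(0.630)=0.76883, x(0.640)=0.76887, x(0.650)=0.76883
parabola through these three points peaks at t≈0.640 with x≈0.76887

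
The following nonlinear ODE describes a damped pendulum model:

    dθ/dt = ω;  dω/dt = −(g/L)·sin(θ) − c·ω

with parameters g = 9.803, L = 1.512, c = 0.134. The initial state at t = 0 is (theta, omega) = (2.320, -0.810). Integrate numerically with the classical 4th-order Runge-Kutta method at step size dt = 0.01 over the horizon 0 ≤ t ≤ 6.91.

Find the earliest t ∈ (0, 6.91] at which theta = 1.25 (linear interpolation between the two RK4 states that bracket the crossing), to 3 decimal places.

t = 0.501

t=0.000: state=(2.320, -0.810)
step 1 (dt=0.01): k1=(-0.810, -4.639), k2=(-0.833, -4.654), k3=(-0.833, -4.654), k4=(-0.857, -4.669); state += dt/6·(k1+2k2+2k3+k4)
t=0.010: state=(2.312, -0.857)
t=0.020: state=(2.303, -0.903)
t=0.030: state=(2.294, -0.951)
continuing one RK4 step at a time; state shown every 25 steps (Δt=0.25):
t=0.250: state=(1.963, -2.095)
t=0.500: state=(1.253, -3.583)
next step: t=0.510: state=(1.217, -3.640) — theta has crossed 1.25
linear interpolation between t=0.500 (1.25306) and t=0.510 (1.21694) → t≈0.501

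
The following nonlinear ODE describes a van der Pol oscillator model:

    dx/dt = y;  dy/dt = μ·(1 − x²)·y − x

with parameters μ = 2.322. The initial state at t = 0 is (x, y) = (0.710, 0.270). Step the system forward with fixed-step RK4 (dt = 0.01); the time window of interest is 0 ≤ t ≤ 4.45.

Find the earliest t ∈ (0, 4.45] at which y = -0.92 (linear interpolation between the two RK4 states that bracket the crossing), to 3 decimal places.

t=0.000: state=(0.710, 0.270)
step 1 (dt=0.01): k1=(0.270, -0.399), k2=(0.268, -0.404), k3=(0.268, -0.404), k4=(0.266, -0.409); state += dt/6·(k1+2k2+2k3+k4)
t=0.010: state=(0.713, 0.266)
t=0.020: state=(0.715, 0.262)
t=0.030: state=(0.718, 0.258)
continuing one RK4 step at a time; state shown every 20 steps (Δt=0.2):
t=0.200: state=(0.755, 0.171)
t=0.400: state=(0.776, 0.038)
t=0.600: state=(0.768, -0.124)
t=0.800: state=(0.725, -0.319)
t=1.000: state=(0.637, -0.564)
t=1.200: state=(0.492, -0.907)
next step: t=1.210: state=(0.483, -0.928) — y has crossed -0.92
linear interpolation between t=1.200 (-0.90702) and t=1.210 (-0.92813) → t≈1.206

t = 1.206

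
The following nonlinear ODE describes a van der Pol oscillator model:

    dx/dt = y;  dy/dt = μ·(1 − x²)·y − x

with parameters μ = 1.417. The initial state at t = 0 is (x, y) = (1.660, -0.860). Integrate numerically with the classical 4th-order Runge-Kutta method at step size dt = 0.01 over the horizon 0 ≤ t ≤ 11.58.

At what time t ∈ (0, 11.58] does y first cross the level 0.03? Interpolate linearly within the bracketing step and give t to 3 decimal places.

t = 2.392

t=0.000: state=(1.660, -0.860)
step 1 (dt=0.01): k1=(-0.860, 0.479), k2=(-0.858, 0.460), k3=(-0.858, 0.461), k4=(-0.855, 0.442); state += dt/6·(k1+2k2+2k3+k4)
t=0.010: state=(1.651, -0.855)
t=0.020: state=(1.643, -0.851)
t=0.030: state=(1.634, -0.847)
continuing one RK4 step at a time; state shown every 50 steps (Δt=0.5):
t=0.500: state=(1.236, -0.917)
t=1.000: state=(0.668, -1.458)
t=1.500: state=(-0.380, -2.879)
t=2.000: state=(-1.774, -1.677)
t=2.390: state=(-2.028, 0.026)
next step: t=2.400: state=(-2.027, 0.045) — y has crossed 0.03
linear interpolation between t=2.390 (0.02579) and t=2.400 (0.04451) → t≈2.392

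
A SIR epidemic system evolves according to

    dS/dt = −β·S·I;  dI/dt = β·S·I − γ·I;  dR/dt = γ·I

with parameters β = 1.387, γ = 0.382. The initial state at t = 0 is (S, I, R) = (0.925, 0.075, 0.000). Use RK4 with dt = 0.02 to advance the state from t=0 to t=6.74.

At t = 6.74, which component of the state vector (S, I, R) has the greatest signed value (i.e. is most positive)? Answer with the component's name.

largest component: R

t=0.000: state=(0.925, 0.075, 0.000)
step 1 (dt=0.02): k1=(-0.096, 0.068, 0.029), k2=(-0.097, 0.068, 0.029), k3=(-0.097, 0.068, 0.029), k4=(-0.098, 0.069, 0.029); state += dt/6·(k1+2k2+2k3+k4)
t=0.020: state=(0.923, 0.076, 0.001)
t=0.040: state=(0.921, 0.078, 0.001)
t=0.060: state=(0.919, 0.079, 0.002)
continuing one RK4 step at a time; state shown every 25 steps (Δt=0.5):
t=0.500: state=(0.867, 0.115, 0.018)
t=1.000: state=(0.786, 0.169, 0.045)
t=1.500: state=(0.684, 0.233, 0.083)
t=2.000: state=(0.568, 0.297, 0.134)
t=2.500: state=(0.454, 0.350, 0.196)
t=3.000: state=(0.352, 0.382, 0.266)
t=3.500: state=(0.269, 0.391, 0.341)
t=4.000: state=(0.205, 0.380, 0.415)
t=4.500: state=(0.159, 0.356, 0.485)
t=5.000: state=(0.126, 0.324, 0.550)
t=5.500: state=(0.101, 0.290, 0.609)
t=6.000: state=(0.084, 0.255, 0.661)
t=6.500: state=(0.071, 0.222, 0.706)
t=6.740: state=(0.066, 0.208, 0.726)
compare at T: S=0.066, I=0.208, R=0.726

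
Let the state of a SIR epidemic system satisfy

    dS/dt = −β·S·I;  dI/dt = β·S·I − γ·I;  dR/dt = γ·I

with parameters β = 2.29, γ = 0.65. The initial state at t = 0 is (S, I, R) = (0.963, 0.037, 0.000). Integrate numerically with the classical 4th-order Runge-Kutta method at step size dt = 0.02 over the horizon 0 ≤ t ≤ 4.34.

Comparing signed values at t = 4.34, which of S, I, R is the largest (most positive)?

largest component: R

t=0.000: state=(0.963, 0.037, 0.000)
step 1 (dt=0.02): k1=(-0.082, 0.058, 0.024), k2=(-0.083, 0.058, 0.024), k3=(-0.083, 0.058, 0.024), k4=(-0.084, 0.059, 0.025); state += dt/6·(k1+2k2+2k3+k4)
t=0.020: state=(0.961, 0.038, 0.000)
t=0.040: state=(0.960, 0.039, 0.001)
t=0.060: state=(0.958, 0.041, 0.002)
continuing one RK4 step at a time; state shown every 10 steps (Δt=0.2):
t=0.200: state=(0.944, 0.050, 0.006)
t=0.400: state=(0.919, 0.068, 0.013)
t=0.600: state=(0.887, 0.090, 0.023)
t=0.800: state=(0.846, 0.117, 0.037)
t=1.000: state=(0.796, 0.150, 0.054)
t=1.200: state=(0.737, 0.187, 0.076)
t=1.400: state=(0.670, 0.227, 0.103)
t=1.600: state=(0.598, 0.267, 0.135)
t=1.800: state=(0.525, 0.303, 0.172)
t=2.000: state=(0.454, 0.333, 0.214)
t=2.200: state=(0.388, 0.354, 0.258)
t=2.400: state=(0.329, 0.366, 0.305)
t=2.600: state=(0.278, 0.369, 0.353)
t=2.800: state=(0.235, 0.365, 0.401)
t=3.000: state=(0.199, 0.353, 0.448)
t=3.200: state=(0.170, 0.338, 0.493)
t=3.400: state=(0.146, 0.319, 0.535)
t=3.600: state=(0.127, 0.298, 0.575)
t=3.800: state=(0.111, 0.276, 0.613)
t=4.000: state=(0.099, 0.254, 0.647)
t=4.200: state=(0.088, 0.233, 0.679)
t=4.340: state=(0.082, 0.219, 0.699)
compare at T: S=0.082, I=0.219, R=0.699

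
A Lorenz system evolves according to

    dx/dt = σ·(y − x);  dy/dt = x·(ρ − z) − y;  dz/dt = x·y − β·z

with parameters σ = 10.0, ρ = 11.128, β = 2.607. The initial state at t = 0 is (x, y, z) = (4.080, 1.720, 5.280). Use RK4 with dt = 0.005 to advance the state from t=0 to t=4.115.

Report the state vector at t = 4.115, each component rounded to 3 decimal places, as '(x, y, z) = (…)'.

(x, y, z) = (4.923, 5.157, 9.476)

t=0.000: state=(4.080, 1.720, 5.280)
step 1 (dt=0.005): k1=(-23.600, 22.140, -6.747), k2=(-22.457, 21.807, -6.582), k3=(-22.493, 21.823, -6.582), k4=(-21.384, 21.504, -6.422); state += dt/6·(k1+2k2+2k3+k4)
t=0.005: state=(3.968, 1.829, 5.247)
t=0.010: state=(3.866, 1.935, 5.216)
t=0.015: state=(3.774, 2.038, 5.186)
continuing one RK4 step at a time; state shown every 40 steps (Δt=0.2):
t=0.200: state=(4.108, 5.347, 5.210)
t=0.400: state=(7.116, 8.327, 9.697)
t=0.600: state=(6.621, 5.038, 13.777)
t=0.800: state=(3.654, 2.738, 10.868)
t=1.000: state=(3.090, 3.330, 7.888)
t=1.200: state=(4.324, 5.265, 7.152)
t=1.400: state=(6.310, 7.070, 9.724)
t=1.600: state=(6.257, 5.459, 12.375)
t=1.800: state=(4.430, 3.729, 10.925)
t=2.000: state=(3.893, 4.029, 8.830)
t=2.200: state=(4.746, 5.386, 8.402)
t=2.400: state=(5.939, 6.313, 10.110)
t=2.600: state=(5.778, 5.292, 11.506)
t=2.800: state=(4.699, 4.280, 10.589)
t=3.000: state=(4.404, 4.524, 9.283)
t=3.200: state=(5.010, 5.424, 9.168)
t=3.400: state=(5.677, 5.830, 10.292)
t=3.600: state=(5.467, 5.156, 10.964)
t=3.800: state=(4.835, 4.605, 10.331)
t=4.000: state=(4.717, 4.826, 9.564)
t=4.115: state=(4.923, 5.157, 9.476)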